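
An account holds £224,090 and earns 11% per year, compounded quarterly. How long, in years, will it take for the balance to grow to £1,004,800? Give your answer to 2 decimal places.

(1 + 0.0275)^(4t) = 1,004,800/224,090 = 4.4839.
4t·ln(1 + 0.0275) = ln(4.4839); 4t = 1.5005/0.0271287 ≈ 55.3103.
t ≈ 13.8276 years.

13.83 years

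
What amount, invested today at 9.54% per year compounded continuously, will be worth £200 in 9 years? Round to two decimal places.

£84.75

P = A·e^(−rt) = 200·e^(−0.8586).
e^(−0.8586) ≈ 0.423754924, so P ≈ 84.7510.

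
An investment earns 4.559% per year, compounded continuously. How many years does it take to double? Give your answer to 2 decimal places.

e^(0.04559t) = 2, so 0.04559t = ln 2 ≈ 0.69315.
t ≈ 0.69315/0.04559 ≈ 15.2039.

15.20 years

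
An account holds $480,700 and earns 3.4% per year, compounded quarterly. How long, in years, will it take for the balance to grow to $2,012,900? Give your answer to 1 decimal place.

42.3 years

(1 + 0.0085)^(4t) = 2,012,900/480,700 = 4.1874.
4t·ln(1 + 0.0085) = ln(4.1874); 4t = 1.4321/0.00846408 ≈ 169.1960.
t ≈ 42.2990 years.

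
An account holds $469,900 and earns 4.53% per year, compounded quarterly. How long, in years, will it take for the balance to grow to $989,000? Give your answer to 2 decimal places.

16.52 years

(1 + 0.011325)^(4t) = 989,000/469,900 = 2.1047.
4t·ln(1 + 0.011325) = ln(2.1047); 4t = 0.74417/0.0112614 ≈ 66.0822.
t ≈ 16.5205 years.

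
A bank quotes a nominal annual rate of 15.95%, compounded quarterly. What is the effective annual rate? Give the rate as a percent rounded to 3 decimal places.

16.930%

One year is 4 periods at 0.039875 each: (1 + 0.039875)^4 ≈ 1.169296.
EAR = 1.169296 − 1 ≈ 16.92962%.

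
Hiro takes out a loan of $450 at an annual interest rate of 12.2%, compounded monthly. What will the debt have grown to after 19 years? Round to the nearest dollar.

Growth factor = (1 + 0.122/12)^228 ≈ 10.03717894.
A ≈ 450 × 10.03717894 ≈ 4,516.7305.

$4,517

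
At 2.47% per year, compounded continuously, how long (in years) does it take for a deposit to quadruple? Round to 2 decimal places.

e^(0.0247t) = 4, so 0.0247t = ln 4 ≈ 1.3863.
t ≈ 1.3863/0.0247 ≈ 56.1253.

56.13 years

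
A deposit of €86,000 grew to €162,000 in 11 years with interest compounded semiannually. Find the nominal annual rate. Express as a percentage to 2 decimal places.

The 22-period growth factor is 162,000/86,000 = 1.88372.
r/2 = 1.88372^(1/22) − 1 ≈ 0.0292023, so r ≈ 2·0.0292023 = 5.84046%.

5.84%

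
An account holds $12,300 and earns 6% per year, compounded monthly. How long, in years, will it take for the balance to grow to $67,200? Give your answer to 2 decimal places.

28.37 years

(1 + 0.005)^(12t) = 67,200/12,300 = 5.4634.
12t·ln(1 + 0.005) = ln(5.4634); 12t = 1.6981/0.00498754 ≈ 340.4631.
t ≈ 28.3719 years.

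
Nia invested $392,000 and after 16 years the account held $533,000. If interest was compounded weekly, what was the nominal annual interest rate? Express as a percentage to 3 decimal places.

The 832-period growth factor is 533,000/392,000 = 1.35969.
r/52 = 1.35969^(1/832) − 1 ≈ 0.000369371, so r ≈ 52·0.000369371 = 1.92073%.

1.921%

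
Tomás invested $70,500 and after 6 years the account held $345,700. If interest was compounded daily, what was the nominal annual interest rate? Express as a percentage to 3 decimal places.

26.509%

The 2190-period growth factor is 345,700/70,500 = 4.90355.
r/365 = 4.90355^(1/2190) − 1 ≈ 0.000726272, so r ≈ 365·0.000726272 = 26.50893%.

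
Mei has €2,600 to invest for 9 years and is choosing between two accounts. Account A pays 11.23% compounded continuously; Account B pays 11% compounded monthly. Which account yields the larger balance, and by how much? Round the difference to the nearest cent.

Account A, by €177.84

Account A growth factor: e^(0.1123·9) = e^1.0107 ≈ 2.747523609; balance ≈ 7,143.5614.
Account B growth factor: (1 + 0.11/12)^108 ≈ 2.679124441; balance ≈ 6,965.7235.
Account A is larger by 177.8378.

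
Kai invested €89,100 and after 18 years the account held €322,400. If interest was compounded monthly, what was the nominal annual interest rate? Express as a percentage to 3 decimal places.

(1 + r/12)^216 = 322,400/89,100 = 3.61841.
1 + r/12 = 3.61841^(1/216) ≈ 1.005972, so r/12 ≈ 0.00597162.
r ≈ 12·0.00597162 = 7.16594%.

7.166%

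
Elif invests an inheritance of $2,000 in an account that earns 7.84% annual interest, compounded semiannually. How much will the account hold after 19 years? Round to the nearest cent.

Periodic rate = 7.84%/2 = 0.0392; periods = 2·19 = 38.
A = 2,000·(1 + 0.0392)^38 ≈ 2,000·4.31089303 ≈ 8,621.7861.

$8,621.79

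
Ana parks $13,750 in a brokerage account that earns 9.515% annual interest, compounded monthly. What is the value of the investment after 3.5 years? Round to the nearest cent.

$19,158.58

Growth factor = (1 + 0.09515/12)^42 ≈ 1.3933509937.
A ≈ 13,750 × 1.3933509937 ≈ 19,158.5762.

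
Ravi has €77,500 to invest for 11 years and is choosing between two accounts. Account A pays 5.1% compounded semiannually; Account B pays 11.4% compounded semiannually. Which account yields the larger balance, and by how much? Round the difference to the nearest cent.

Account B, by €127,531.52

A: (1 + 0.0255)^22 ≈ 1.7401417365, so 77,500 × 1.7401417365 ≈ 134,860.9846.
B: (1 + 0.057)^22 ≈ 3.38570972331, so 77,500 × 3.38570972331 ≈ 262,392.5036.
Difference ≈ 127,531.5190 in favor of B.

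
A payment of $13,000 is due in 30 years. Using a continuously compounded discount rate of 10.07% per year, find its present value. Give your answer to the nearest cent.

P = A·e^(−rt) = 13,000·e^(−3.021).
e^(−3.021) ≈ 0.048752441536, so P ≈ 633.7817.

$633.78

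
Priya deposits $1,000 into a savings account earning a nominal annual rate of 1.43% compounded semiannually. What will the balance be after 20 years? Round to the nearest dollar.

Periodic rate = 1.43%/2 = 0.00715; periods = 2·20 = 40.
A = 1,000·(1 + 0.00715)^40 ≈ 1,000·1.329738621 ≈ 1,329.7386.

$1,330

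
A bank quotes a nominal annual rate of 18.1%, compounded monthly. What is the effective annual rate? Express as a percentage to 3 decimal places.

EAR = (1 + 18.1%/12)^12 − 1 = (1 + 0.0150833)^12 − 1.
(1 + 0.0150833)^12 ≈ 1.196797, so EAR ≈ 19.67967%.

19.680%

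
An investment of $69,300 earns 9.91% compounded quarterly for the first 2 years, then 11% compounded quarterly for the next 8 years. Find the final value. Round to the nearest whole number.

$200,808

After 2 years at 9.91%: 69,300 × 1.2162649063 ≈ 84,287.1580.
Then 8 years at 11%: 84,287.1580 × 2.38242137851 ≈ 200,807.5272.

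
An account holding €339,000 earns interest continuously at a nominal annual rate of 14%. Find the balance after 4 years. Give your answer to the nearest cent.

A = P·e^(rt) = 339,000·e^(0.14·4) = 339,000·e^0.56.
e^0.56 ≈ 1.7506725003, so A ≈ 593,477.9776.

€593,477.98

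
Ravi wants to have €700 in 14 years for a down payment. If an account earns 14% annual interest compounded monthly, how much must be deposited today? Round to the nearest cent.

Periodic rate = 14%/12 = 0.0116667; 168 periods.
P = 700/(1 + 0.14/12)^168 ≈ 700/7.0192391 ≈ 99.7259.

€99.73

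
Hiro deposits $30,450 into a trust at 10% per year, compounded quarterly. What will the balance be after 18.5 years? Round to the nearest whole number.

$189,301

Periodic rate = 10%/4 = 0.025; periods = 4·18.5 = 74.
A = 30,450·(1 + 0.025)^74 ≈ 30,450·6.21678773286 ≈ 189,301.1865.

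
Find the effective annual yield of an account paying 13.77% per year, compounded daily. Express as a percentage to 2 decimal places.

14.76%

One year is 365 periods at 0.00037726 each: (1 + 0.00037726)^365 ≈ 1.147601.
EAR = 1.147601 − 1 ≈ 14.76014%.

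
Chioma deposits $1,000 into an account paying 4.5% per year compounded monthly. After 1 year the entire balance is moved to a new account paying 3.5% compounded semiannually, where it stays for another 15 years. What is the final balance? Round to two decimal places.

After 1 years at 4.5%: 1,000 × 1.045939825 ≈ 1,045.9398.
Then 15 years at 3.5%: 1,045.9398 × 1.68280013 ≈ 1,760.1077.

$1,760.11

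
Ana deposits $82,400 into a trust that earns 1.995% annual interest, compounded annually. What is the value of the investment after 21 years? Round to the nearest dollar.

Annual rate = 1.995% = 0.01995; years = 21.
A = 82,400·(1 + 0.01995)^21 ≈ 82,400·1.51410686372 ≈ 124,762.4056.

$124,762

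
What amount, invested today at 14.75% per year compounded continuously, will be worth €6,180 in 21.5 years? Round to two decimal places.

P = A·e^(−rt) = 6,180·e^(−3.17125).
e^(−3.17125) ≈ 0.04195112621, so P ≈ 259.2580.

€259.26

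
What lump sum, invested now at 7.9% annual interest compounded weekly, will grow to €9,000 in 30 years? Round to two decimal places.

Growth factor = (1 + 0.079/52)^1560 ≈ 10.67817067.
P = 9,000/10.67817067 ≈ 842.8410.

€842.84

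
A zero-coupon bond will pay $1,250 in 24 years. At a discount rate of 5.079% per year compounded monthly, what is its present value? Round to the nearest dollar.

$370

Periodic rate = 5.079%/12 = 0.0042325; 288 periods.
P = 1,250/(1 + 0.0042325)^288 ≈ 1,250/3.374974038 ≈ 370.3732.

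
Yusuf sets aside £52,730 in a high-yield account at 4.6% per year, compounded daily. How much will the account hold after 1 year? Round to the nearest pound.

£55,212

Growth factor = (1 + 0.046/365)^365 ≈ 1.0470713761.
A ≈ 52,730 × 1.0470713761 ≈ 55,212.0737.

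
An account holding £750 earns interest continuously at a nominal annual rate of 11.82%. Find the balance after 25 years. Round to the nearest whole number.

£14,401

A = P·e^(rt) = 750·e^(0.1182·25) = 750·e^2.955.
e^2.955 ≈ 19.20172272, so A ≈ 14,401.2920.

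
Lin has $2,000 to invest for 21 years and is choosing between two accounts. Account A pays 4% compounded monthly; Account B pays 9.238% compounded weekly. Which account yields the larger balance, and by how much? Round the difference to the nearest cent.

Account B, by $9,267.02

A: (1 + 0.04/12)^252 ≈ 2.31313351, so 2,000 × 2.31313351 ≈ 4,626.2670.
B: (1 + 0.09238/52)^1092 ≈ 6.9466450309, so 2,000 × 6.9466450309 ≈ 13,893.2901.
Difference ≈ 9,267.0230 in favor of B.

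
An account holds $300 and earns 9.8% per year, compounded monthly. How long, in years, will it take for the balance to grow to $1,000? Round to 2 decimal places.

12.34 years

We need (1 + 0.00816667)^(12t) = 3.3333, so 12t = ln 3.3333 / ln 1.008167 ≈ 148.0264.
t ≈ 148.0264/12 = 12.3355 years.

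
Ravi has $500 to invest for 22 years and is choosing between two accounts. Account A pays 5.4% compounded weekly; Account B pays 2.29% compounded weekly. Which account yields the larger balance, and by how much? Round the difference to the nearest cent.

Account A, by $811.84

Account A growth factor: (1 + 0.054/52)^1144 ≈ 3.278492066; balance ≈ 1,639.2460.
Account B growth factor: (1 + 0.0229/52)^1144 ≈ 1.6548148; balance ≈ 827.4074.
Account A is larger by 811.8386.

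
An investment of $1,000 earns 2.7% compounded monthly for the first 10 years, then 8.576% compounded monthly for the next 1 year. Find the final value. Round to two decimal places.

$1,426.40

Phase 1: 1,000·(1 + 0.00225)^120 ≈ 1,309.5672.
Phase 2: 1,309.5672·(1 + 0.08576/12)^12 ≈ 1,426.3970.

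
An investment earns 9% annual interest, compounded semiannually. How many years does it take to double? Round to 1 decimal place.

7.9 years

(1 + 0.045)^(2t) = 2.
2t = ln 2 / ln(1 + 0.045) ≈ 0.69315/0.0440169 ≈ 15.7473.
t ≈ 7.8737.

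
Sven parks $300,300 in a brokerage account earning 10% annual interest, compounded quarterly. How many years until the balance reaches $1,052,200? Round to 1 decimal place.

12.7 years

(1 + 0.025)^(4t) = 1,052,200/300,300 = 3.5038.
4t·ln(1 + 0.025) = ln(3.5038); 4t = 1.2539/0.0246926 ≈ 50.7786.
t ≈ 12.6947 years.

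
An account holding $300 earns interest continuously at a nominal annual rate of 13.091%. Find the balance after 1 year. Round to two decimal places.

$341.96

A = P·e^(rt) = 300·e^(0.13091·1) = 300·e^0.13091.
e^0.13091 ≈ 1.13986519, so A ≈ 341.9596.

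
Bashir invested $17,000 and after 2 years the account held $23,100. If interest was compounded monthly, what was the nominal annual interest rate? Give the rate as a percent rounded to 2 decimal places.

The 24-period growth factor is 23,100/17,000 = 1.35882.
r/12 = 1.35882^(1/24) − 1 ≈ 0.0128578, so r ≈ 12·0.0128578 = 15.42931%.

15.43%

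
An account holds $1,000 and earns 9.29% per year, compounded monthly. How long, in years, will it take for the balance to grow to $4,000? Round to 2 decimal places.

(1 + 0.00774167)^(12t) = 4,000/1,000 = 4.
12t·ln(1 + 0.00774167) = ln(4); 12t = 1.3863/0.00771185 ≈ 179.7615.
t ≈ 14.9801 years.

14.98 years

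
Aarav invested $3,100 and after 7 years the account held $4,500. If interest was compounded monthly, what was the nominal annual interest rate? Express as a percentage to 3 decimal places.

5.336%

The 84-period growth factor is 4,500/3,100 = 1.45161.
r/12 = 1.45161^(1/84) − 1 ≈ 0.00444647, so r ≈ 12·0.00444647 = 5.33576%.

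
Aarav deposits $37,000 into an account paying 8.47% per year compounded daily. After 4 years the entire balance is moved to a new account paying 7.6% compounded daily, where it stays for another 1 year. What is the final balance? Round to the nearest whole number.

After 4 years at 8.47%: 37,000 × 1.4032075119 ≈ 51,918.6779.
Then 1 years at 7.6%: 51,918.6779 × 1.0789540383 ≈ 56,017.8672.

$56,018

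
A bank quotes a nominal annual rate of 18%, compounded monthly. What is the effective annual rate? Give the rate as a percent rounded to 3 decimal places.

One year is 12 periods at 0.015 each: (1 + 0.015)^12 ≈ 1.195618.
EAR = 1.195618 − 1 ≈ 19.56182%.

19.562%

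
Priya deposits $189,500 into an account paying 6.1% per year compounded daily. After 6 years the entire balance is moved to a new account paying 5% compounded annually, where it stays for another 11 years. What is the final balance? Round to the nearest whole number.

$467,337

After 6 years at 6.1%: 189,500 × 1.44191114811 ≈ 273,242.1626.
Then 11 years at 5%: 273,242.1626 × 1.71033935812 ≈ 467,336.8249.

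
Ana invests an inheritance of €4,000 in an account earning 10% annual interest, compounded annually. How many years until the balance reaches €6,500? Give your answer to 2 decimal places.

(1 + 0.1)^t = 6,500/4,000 = 1.625.
t·ln(1 + 0.1) = ln(1.625); t = 0.48551/0.0953102 ≈ 5.0940.

5.09 years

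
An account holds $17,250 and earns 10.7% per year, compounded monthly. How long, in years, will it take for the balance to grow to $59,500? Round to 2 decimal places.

11.62 years

(1 + 0.00891667)^(12t) = 59,500/17,250 = 3.4493.
12t·ln(1 + 0.00891667) = ln(3.4493); 12t = 1.2382/0.00887715 ≈ 139.4777.
t ≈ 11.6231 years.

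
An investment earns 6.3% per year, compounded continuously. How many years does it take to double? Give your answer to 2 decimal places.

11.00 years

e^(0.063t) = 2, so 0.063t = ln 2 ≈ 0.69315.
t ≈ 0.69315/0.063 ≈ 11.0023.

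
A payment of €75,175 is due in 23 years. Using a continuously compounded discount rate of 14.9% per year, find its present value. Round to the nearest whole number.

P = A·e^(−rt) = 75,175·e^(−3.427).
e^(−3.427) ≈ 0.032484247482, so P ≈ 2,442.0033.

€2,442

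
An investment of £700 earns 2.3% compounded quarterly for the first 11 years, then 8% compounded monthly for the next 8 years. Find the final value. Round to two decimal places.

£1,704.85

Phase 1: 700·(1 + 0.00575)^44 ≈ 900.8653.
Phase 2: 900.8653·(1 + 0.08/12)^96 ≈ 1,704.8490.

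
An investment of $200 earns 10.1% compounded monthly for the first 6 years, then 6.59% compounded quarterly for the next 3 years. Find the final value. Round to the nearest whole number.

$445

After 6 years at 10.1%: 200 × 1.82844151 ≈ 365.6883.
Then 3 years at 6.59%: 365.6883 × 1.21663532 ≈ 444.9093.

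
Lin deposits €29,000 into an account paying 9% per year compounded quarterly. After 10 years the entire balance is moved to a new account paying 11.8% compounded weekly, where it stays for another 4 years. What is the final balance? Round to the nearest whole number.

Phase 1: 29,000·(1 + 0.0225)^40 ≈ 70,620.4800.
Phase 2: 70,620.4800·(1 + 0.118/52)^208 ≈ 113,158.0436.

€113,158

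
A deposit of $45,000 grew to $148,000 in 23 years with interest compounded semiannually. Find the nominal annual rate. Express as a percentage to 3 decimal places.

5.244%

The 46-period growth factor is 148,000/45,000 = 3.28889.
r/2 = 3.28889^(1/46) − 1 ≈ 0.0262194, so r ≈ 2·0.0262194 = 5.24387%.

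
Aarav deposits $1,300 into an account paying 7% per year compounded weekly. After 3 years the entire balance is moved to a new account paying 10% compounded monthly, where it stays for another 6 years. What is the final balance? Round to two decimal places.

Phase 1: 1,300·(1 + 0.07/52)^156 ≈ 1,603.5550.
Phase 2: 1,603.5550·(1 + 0.1/12)^72 ≈ 2,914.6124.

$2,914.61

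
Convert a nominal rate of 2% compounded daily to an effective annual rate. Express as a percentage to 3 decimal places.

2.020%

One year is 365 periods at 0.0000547945 each: (1 + 0.0000547945)^365 ≈ 1.020201.
EAR = 1.020201 − 1 ≈ 2.02008%.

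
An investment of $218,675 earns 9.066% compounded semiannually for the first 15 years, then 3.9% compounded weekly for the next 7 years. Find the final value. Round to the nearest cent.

$1,086,224.32

Phase 1: 218,675·(1 + 0.04533)^30 ≈ 826,802.0940.
Phase 2: 826,802.0940·(1 + 0.00075)^364 ≈ 1,086,224.3214.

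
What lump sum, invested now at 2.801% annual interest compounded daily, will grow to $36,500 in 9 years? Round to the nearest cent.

$28,367.15

Periodic rate = 2.801%/365 = 0.0000767397; 3285 periods.
P = 36,500/(1 + 0.02801/365)^3285 ≈ 36,500/1.2866993909 ≈ 28,367.1542.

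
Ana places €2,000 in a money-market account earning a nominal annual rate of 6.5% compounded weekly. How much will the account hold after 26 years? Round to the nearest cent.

Periodic rate = 6.5%/52 = 0.00125; periods = 52·26 = 1352.
A = 2,000·(1 + 0.00125)^1352 ≈ 2,000·5.4137641615 ≈ 10,827.5283.

€10,827.53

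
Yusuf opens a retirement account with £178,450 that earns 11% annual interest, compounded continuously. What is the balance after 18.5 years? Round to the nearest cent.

A = P·e^(rt) = 178,450·e^(0.11·18.5) = 178,450·e^2.035.
e^2.035 ≈ 7.652252125479, so A ≈ 1,365,544.3918.

£1,365,544.39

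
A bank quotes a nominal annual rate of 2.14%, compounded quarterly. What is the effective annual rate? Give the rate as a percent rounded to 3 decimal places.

2.157%

EAR = (1 + 2.14%/4)^4 − 1 = (1 + 0.00535)^4 − 1.
(1 + 0.00535)^4 ≈ 1.021572, so EAR ≈ 2.15723%.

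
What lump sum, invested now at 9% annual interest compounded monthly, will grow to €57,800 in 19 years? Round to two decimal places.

€10,520.96

Periodic rate = 9%/12 = 0.0075; 228 periods.
P = 57,800/(1 + 0.0075)^228 ≈ 57,800/5.4937956026 ≈ 10,520.9593.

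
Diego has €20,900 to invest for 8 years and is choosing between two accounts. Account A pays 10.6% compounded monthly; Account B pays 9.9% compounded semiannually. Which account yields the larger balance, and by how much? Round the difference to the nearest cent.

Account A, by €3,343.83

A: (1 + 0.106/12)^96 ≈ 2.3262943119, so 20,900 × 2.3262943119 ≈ 48,619.5511.
B: (1 + 0.0495)^16 ≈ 2.1663024291, so 20,900 × 2.1663024291 ≈ 45,275.7208.
Difference ≈ 3,343.8303 in favor of A.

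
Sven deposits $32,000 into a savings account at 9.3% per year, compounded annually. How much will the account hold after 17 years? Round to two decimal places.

$145,108.46

Growth factor = (1 + 0.093)^17 ≈ 4.53463935821.
A ≈ 32,000 × 4.53463935821 ≈ 145,108.4595.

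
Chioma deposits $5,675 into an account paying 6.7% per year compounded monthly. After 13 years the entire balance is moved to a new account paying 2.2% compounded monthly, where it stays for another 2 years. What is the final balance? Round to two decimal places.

Phase 1: 5,675·(1 + 0.067/12)^156 ≈ 13,526.4636.
Phase 2: 13,526.4636·(1 + 0.022/12)^24 ≈ 14,134.3464.

$14,134.35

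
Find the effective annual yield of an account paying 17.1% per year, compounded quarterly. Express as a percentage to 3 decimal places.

One year is 4 periods at 0.04275 each: (1 + 0.04275)^4 ≈ 1.182281.
EAR = 1.182281 − 1 ≈ 18.22812%.

18.228%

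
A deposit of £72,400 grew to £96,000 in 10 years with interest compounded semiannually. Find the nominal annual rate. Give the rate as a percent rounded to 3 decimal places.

2.841%

(1 + r/2)^20 = 96,000/72,400 = 1.32597.
1 + r/2 = 1.32597^(1/20) ≈ 1.014207, so r/2 ≈ 0.0142071.
r ≈ 2·0.0142071 = 2.84141%.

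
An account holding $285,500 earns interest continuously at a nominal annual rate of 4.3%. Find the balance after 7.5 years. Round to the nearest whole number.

A = P·e^(rt) = 285,500·e^(0.043·7.5) = 285,500·e^0.3225.
e^0.3225 ≈ 1.38057489086, so A ≈ 394,154.1313.

$394,154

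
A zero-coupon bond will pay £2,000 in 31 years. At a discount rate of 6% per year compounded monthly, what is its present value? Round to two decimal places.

£312.79

Periodic rate = 6%/12 = 0.005; 372 periods.
P = 2,000/(1 + 0.005)^372 ≈ 2,000/6.394034473 ≈ 312.7916.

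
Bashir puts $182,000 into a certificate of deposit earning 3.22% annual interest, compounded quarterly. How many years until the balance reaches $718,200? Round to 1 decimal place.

We need (1 + 0.00805)^(4t) = 3.9462, so 4t = ln 3.9462 / ln 1.00805 ≈ 171.2123.
t ≈ 171.2123/4 = 42.8031 years.

42.8 years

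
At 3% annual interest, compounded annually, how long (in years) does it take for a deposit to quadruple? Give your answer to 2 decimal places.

(1 + 0.03)^t = 4.
t = ln 4 / ln(1 + 0.03) ≈ 1.3863/0.0295588 ≈ 46.8995.

46.90 years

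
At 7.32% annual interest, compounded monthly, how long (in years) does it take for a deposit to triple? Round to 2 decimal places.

(1 + 0.0061)^(12t) = 3.
12t = ln 3 / ln(1 + 0.0061) ≈ 1.0986/0.00608147 ≈ 180.6491.
t ≈ 15.0541.

15.05 years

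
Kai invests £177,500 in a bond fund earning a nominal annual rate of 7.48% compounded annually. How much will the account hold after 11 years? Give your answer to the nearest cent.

£392,466.50

Growth factor = (1 + 0.0748)^11 ≈ 2.21107887546.
A ≈ 177,500 × 2.21107887546 ≈ 392,466.5004.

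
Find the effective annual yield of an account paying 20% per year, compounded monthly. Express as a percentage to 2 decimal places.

21.94%

One year is 12 periods at 0.0166667 each: (1 + 0.0166667)^12 ≈ 1.219391.
EAR = 1.219391 − 1 ≈ 21.93911%.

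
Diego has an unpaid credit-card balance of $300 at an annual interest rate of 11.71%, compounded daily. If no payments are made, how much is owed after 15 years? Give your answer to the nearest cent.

Growth factor = (1 + 0.1171/365)^5475 ≈ 5.790498001.
A ≈ 300 × 5.790498001 ≈ 1,737.1494.

$1,737.15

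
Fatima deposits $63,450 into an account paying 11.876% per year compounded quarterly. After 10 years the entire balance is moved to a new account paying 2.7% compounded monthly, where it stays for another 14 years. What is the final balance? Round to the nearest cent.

After 10 years at 11.876%: 63,450 × 3.22299626082 ≈ 204,499.1127.
Then 14 years at 2.7%: 204,499.1127 × 1.45874340965 ≈ 298,311.7330.

$298,311.73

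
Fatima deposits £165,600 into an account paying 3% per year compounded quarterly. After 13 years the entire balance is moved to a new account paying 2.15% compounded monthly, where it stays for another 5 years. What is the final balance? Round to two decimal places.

Phase 1: 165,600·(1 + 0.0075)^52 ≈ 244,232.3469.
Phase 2: 244,232.3469·(1 + 0.0215/12)^60 ≈ 271,924.3293.

£271,924.33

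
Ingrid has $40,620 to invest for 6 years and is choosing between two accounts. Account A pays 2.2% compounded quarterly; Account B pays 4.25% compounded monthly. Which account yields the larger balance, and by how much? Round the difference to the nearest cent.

Account B, by $6,059.88

A: (1 + 0.0055)^24 ≈ 1.1406956841, so 40,620 × 1.1406956841 ≈ 46,335.0587.
B: (1 + 0.0425/12)^72 ≈ 1.2898804, so 40,620 × 1.2898804 ≈ 52,394.9418.
Difference ≈ 6,059.8832 in favor of B.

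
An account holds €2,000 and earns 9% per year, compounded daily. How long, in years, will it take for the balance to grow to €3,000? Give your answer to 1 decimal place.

4.5 years

(1 + 0.000246575)^(365t) = 3,000/2,000 = 1.5.
365t·ln(1 + 0.000246575) = ln(1.5); 365t = 0.40547/0.000246545 ≈ 1644.5890.
t ≈ 4.5057 years.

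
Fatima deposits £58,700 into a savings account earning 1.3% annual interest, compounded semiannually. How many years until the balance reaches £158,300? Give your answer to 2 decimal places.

We need (1 + 0.0065)^(2t) = 2.6968, so 2t = ln 2.6968 / ln 1.0065 ≈ 153.1189.
t ≈ 153.1189/2 = 76.5595 years.

76.56 years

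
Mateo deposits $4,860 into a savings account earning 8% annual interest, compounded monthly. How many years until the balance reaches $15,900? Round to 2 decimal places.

(1 + 0.00666667)^(12t) = 15,900/4,860 = 3.2716.
12t·ln(1 + 0.00666667) = ln(3.2716); 12t = 1.1853/0.00664454 ≈ 178.3841.
t ≈ 14.8653 years.

14.87 years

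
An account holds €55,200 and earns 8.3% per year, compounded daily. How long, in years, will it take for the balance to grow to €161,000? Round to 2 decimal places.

(1 + 0.000227397)^(365t) = 161,000/55,200 = 2.9167.
365t·ln(1 + 0.000227397) = ln(2.9167); 365t = 1.0704/0.000227371 ≈ 4707.8980.
t ≈ 12.8984 years.

12.90 years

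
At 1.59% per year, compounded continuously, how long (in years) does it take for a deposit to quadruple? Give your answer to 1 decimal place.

e^(0.0159t) = 4, so 0.0159t = ln 4 ≈ 1.3863.
t ≈ 1.3863/0.0159 ≈ 87.1883.

87.2 years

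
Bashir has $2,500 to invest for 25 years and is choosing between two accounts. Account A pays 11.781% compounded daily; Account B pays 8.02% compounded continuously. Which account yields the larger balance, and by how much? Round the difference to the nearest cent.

Account A growth factor: (1 + 0.11781/365)^9125 ≈ 19.006381426; balance ≈ 47,515.9536.
Account B growth factor: e^(0.0802·25) = e^2.005 ≈ 7.4260938968; balance ≈ 18,565.2347.
Account A is larger by 28,950.7188.

Account A, by $28,950.72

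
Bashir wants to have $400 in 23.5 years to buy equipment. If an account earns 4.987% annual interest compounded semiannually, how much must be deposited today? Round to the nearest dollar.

Growth factor = (1 + 0.024935)^47 ≈ 3.18219818.
P = 400/3.18219818 ≈ 125.6993.

$126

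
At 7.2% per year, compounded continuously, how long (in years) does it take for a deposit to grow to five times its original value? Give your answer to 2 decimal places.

22.35 years

e^(0.072t) = 5, so 0.072t = ln 5 ≈ 1.6094.
t ≈ 1.6094/0.072 ≈ 22.3533.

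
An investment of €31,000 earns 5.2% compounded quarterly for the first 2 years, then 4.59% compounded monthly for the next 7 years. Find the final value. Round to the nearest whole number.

€47,371

After 2 years at 5.2%: 31,000 × 1.1088570522 ≈ 34,374.5686.
Then 7 years at 4.59%: 34,374.5686 × 1.3780742812 ≈ 47,370.7089.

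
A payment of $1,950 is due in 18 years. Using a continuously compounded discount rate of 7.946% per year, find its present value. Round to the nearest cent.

P = A·e^(−rt) = 1,950·e^(−1.43028).
e^(−1.43028) ≈ 0.2392419251, so P ≈ 466.5218.

$466.52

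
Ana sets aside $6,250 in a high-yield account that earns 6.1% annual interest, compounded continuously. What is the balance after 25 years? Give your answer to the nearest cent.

$28,719.65

A = P·e^(rt) = 6,250·e^(0.061·25) = 6,250·e^1.525.
e^1.525 ≈ 4.5951435693, so A ≈ 28,719.6473.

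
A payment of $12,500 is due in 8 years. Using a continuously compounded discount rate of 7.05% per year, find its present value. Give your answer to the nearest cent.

$7,111.61

P = A·e^(−rt) = 12,500·e^(−0.564).
e^(−0.564) ≈ 0.56892879118, so P ≈ 7,111.6099.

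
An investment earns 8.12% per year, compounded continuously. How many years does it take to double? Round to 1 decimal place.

e^(0.0812t) = 2, so 0.0812t = ln 2 ≈ 0.69315.
t ≈ 0.69315/0.0812 ≈ 8.5363.

8.5 years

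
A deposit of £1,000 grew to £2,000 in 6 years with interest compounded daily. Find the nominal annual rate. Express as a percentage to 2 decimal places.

(1 + r/365)^2190 = 2,000/1,000 = 2.
1 + r/365 = 2^(1/2190) ≈ 1.000317, so r/365 ≈ 0.000316556.
r ≈ 365·0.000316556 = 11.55428%.

11.55%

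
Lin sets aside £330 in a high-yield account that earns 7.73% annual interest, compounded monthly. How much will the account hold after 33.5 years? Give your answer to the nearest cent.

Growth factor = (1 + 0.0773/12)^402 ≈ 13.21358064.
A ≈ 330 × 13.21358064 ≈ 4,360.4816.

£4,360.48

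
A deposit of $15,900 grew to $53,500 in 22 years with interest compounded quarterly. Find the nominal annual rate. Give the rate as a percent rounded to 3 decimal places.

The 88-period growth factor is 53,500/15,900 = 3.36478.
r/4 = 3.36478^(1/88) − 1 ≈ 0.0138837, so r ≈ 4·0.0138837 = 5.55348%.

5.553%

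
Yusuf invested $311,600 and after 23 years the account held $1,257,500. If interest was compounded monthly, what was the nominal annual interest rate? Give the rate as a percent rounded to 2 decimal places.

6.08%

(1 + r/12)^276 = 1,257,500/311,600 = 4.03562.
1 + r/12 = 4.03562^(1/276) ≈ 1.005068, so r/12 ≈ 0.00506773.
r ≈ 12·0.00506773 = 6.08127%.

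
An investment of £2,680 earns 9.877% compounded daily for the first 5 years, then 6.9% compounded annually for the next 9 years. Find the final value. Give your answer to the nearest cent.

After 5 years at 9.877%: 2,680 × 1.638503284 ≈ 4,391.1888.
Then 9 years at 6.9%: 4,391.1888 × 1.823053219 ≈ 8,005.3709.

£8,005.37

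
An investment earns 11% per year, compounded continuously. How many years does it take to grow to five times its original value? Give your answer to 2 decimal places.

e^(0.11t) = 5, so 0.11t = ln 5 ≈ 1.6094.
t ≈ 1.6094/0.11 ≈ 14.6313.

14.63 years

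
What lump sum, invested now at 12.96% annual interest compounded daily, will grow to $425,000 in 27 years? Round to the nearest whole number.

Growth factor = (1 + 0.1296/365)^9855 ≈ 33.068425647.
P = 425,000/33.068425647 ≈ 12,852.1389.

$12,852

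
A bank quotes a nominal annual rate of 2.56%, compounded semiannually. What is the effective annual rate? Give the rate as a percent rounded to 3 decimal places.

2.576%

EAR = (1 + 2.56%/2)^2 − 1 = (1 + 0.0128)^2 − 1.
(1 + 0.0128)^2 ≈ 1.025764, so EAR ≈ 2.57638%.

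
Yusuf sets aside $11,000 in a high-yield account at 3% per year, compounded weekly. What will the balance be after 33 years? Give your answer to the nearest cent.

$29,595.13

Growth factor = (1 + 0.03/52)^1716 ≈ 2.690466323.
A ≈ 11,000 × 2.690466323 ≈ 29,595.1296.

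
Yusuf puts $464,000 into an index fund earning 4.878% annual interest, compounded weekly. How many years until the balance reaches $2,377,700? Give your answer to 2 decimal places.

33.51 years

We need (1 + 0.000938077)^(52t) = 5.1244, so 52t = ln 5.1244 / ln 1.000938 ≈ 1742.6829.
t ≈ 1742.6829/52 = 33.5131 years.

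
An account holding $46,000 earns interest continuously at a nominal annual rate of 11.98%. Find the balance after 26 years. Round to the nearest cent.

$1,036,330.51

A = P·e^(rt) = 46,000·e^(0.1198·26) = 46,000·e^3.1148.
e^3.1148 ≈ 22.52892411806, so A ≈ 1,036,330.5094.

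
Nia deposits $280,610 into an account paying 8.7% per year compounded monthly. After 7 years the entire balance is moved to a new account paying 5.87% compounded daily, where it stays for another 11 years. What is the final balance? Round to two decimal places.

$981,828.72

Phase 1: 280,610·(1 + 0.00725)^84 ≈ 514,795.0151.
Phase 2: 514,795.0151·(1 + 0.0587/365)^4015 ≈ 981,828.7230.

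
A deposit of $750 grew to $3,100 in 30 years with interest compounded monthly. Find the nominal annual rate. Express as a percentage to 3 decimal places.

4.740%

(1 + r/12)^360 = 3,100/750 = 4.13333.
1 + r/12 = 4.13333^(1/360) ≈ 1.00395, so r/12 ≈ 0.00394968.
r ≈ 12·0.00394968 = 4.73962%.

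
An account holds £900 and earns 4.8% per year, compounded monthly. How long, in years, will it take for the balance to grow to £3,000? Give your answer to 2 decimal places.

We need (1 + 0.004)^(12t) = 3.3333, so 12t = ln 3.3333 / ln 1.004 ≈ 301.5948.
t ≈ 301.5948/12 = 25.1329 years.

25.13 years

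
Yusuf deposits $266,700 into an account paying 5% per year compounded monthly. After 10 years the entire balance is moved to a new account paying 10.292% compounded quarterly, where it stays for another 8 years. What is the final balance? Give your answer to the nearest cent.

After 10 years at 5%: 266,700 × 1.64700949769 ≈ 439,257.4330.
Then 8 years at 10.292%: 439,257.4330 × 2.25453949066 ≈ 990,323.2293.

$990,323.23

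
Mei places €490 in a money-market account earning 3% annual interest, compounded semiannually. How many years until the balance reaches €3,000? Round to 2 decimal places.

60.85 years

(1 + 0.015)^(2t) = 3,000/490 = 6.1224.
2t·ln(1 + 0.015) = ln(6.1224); 2t = 1.812/0.0148886 ≈ 121.7012.
t ≈ 60.8506 years.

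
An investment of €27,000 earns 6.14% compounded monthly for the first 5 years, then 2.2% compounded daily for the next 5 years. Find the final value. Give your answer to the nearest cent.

€40,937.68

Phase 1: 27,000·(1 + 0.0614/12)^60 ≈ 36,673.4891.
Phase 2: 36,673.4891·(1 + 0.022/365)^1825 ≈ 40,937.6760.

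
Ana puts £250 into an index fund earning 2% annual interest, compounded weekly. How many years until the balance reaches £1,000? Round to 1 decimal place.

69.3 years

(1 + 0.000384615)^(52t) = 1,000/250 = 4.
52t·ln(1 + 0.000384615) = ln(4); 52t = 1.3863/0.000384541 ≈ 3605.0584.
t ≈ 69.3280 years.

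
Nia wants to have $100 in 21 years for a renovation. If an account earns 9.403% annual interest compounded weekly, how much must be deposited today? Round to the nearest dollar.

Periodic rate = 9.403%/52 = 0.00180827; 1092 periods.
P = 100/(1 + 0.09403/52)^1092 ≈ 100/7.1911192 ≈ 13.9060.

$14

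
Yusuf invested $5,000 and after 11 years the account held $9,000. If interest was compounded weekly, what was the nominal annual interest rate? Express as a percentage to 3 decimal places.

5.346%

The 572-period growth factor is 9,000/5,000 = 1.8.
r/52 = 1.8^(1/572) − 1 ≈ 0.00102813, so r ≈ 52·0.00102813 = 5.34626%.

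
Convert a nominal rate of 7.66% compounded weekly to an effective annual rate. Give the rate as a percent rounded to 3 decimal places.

EAR = (1 + 7.66%/52)^52 − 1 = (1 + 0.00147308)^52 − 1.
(1 + 0.00147308)^52 ≈ 1.079549, so EAR ≈ 7.95493%.

7.955%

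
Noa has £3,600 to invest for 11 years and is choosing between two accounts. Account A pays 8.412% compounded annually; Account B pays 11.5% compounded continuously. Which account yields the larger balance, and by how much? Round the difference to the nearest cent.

Account A growth factor: (1 + 0.08412)^11 ≈ 2.431369255; balance ≈ 8,752.9293.
Account B growth factor: e^(0.115·11) = e^1.265 ≈ 3.5430927361; balance ≈ 12,755.1338.
Account B is larger by 4,002.2045.

Account B, by £4,002.20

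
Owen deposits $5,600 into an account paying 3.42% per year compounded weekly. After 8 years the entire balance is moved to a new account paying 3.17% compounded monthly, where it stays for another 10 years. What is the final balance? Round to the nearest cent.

After 8 years at 3.42%: 5,600 × 1.3145705931 ≈ 7,361.5953.
Then 10 years at 3.17%: 7,361.5953 × 1.3724288204 ≈ 10,103.2656.

$10,103.27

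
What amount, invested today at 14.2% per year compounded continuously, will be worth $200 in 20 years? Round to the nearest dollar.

$12

P = A·e^(−rt) = 200·e^(−2.84).
e^(−2.84) ≈ 0.058425666, so P ≈ 11.6851.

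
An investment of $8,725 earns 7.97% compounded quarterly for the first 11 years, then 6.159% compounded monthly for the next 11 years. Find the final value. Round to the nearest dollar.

After 11 years at 7.97%: 8,725 × 2.3823328292 ≈ 20,785.8539.
Then 11 years at 6.159%: 20,785.8539 × 1.9655209357 ≈ 40,855.0311.

$40,855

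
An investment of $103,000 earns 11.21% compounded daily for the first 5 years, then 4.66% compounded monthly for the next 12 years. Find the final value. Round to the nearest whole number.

After 5 years at 11.21%: 103,000 × 1.75139733474 ≈ 180,393.9255.
Then 12 years at 4.66%: 180,393.9255 × 1.74737912555 ≈ 315,216.5798.

$315,217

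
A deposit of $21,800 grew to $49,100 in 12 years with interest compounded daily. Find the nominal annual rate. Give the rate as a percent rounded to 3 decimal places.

The 4380-period growth factor is 49,100/21,800 = 2.25229.
r/365 = 2.25229^(1/4380) − 1 ≈ 0.000185394, so r ≈ 365·0.000185394 = 6.76687%.

6.767%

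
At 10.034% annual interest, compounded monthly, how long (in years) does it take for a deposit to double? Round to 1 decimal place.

6.9 years

(1 + 0.00836167)^(12t) = 2.
12t = ln 2 / ln(1 + 0.00836167) ≈ 0.69315/0.0083269 ≈ 83.2419.
t ≈ 6.9368.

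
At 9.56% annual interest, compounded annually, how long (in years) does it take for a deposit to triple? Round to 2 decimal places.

(1 + 0.0956)^t = 3.
t = ln 3 / ln(1 + 0.0956) ≈ 1.0986/0.0913022 ≈ 12.0327.

12.03 years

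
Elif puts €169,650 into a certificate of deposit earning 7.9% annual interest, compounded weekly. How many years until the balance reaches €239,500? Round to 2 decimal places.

4.37 years

(1 + 0.00151923)^(52t) = 239,500/169,650 = 1.4117.
52t·ln(1 + 0.00151923) = ln(1.4117); 52t = 0.34482/0.00151808 ≈ 227.1398.
t ≈ 4.3681 years.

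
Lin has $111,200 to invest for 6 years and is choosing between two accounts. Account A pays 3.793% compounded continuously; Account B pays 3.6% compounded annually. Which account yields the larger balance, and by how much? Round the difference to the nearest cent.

Account A, by $2,130.50

Account A growth factor: e^(0.03793·6) = e^0.22758 ≈ 1.25555788037; balance ≈ 139,618.0363.
Account B growth factor: (1 + 0.036)^6 ≈ 1.23639867921; balance ≈ 137,487.5331.
Account A is larger by 2,130.5032.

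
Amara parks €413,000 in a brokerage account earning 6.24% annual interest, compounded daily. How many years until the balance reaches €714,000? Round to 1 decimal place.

8.8 years

(1 + 0.000170959)^(365t) = 714,000/413,000 = 1.7288.
365t·ln(1 + 0.000170959) = ln(1.7288); 365t = 0.54744/0.000170944 ≈ 3202.4197.
t ≈ 8.7738 years.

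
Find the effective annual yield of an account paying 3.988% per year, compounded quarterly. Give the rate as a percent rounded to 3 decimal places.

4.048%

EAR = (1 + 3.988%/4)^4 − 1 = (1 + 0.00997)^4 − 1.
(1 + 0.00997)^4 ≈ 1.04048, so EAR ≈ 4.04804%.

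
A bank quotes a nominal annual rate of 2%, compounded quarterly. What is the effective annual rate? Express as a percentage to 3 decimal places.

One year is 4 periods at 0.005 each: (1 + 0.005)^4 ≈ 1.020151.
EAR = 1.020151 − 1 ≈ 2.01505%.

2.015%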